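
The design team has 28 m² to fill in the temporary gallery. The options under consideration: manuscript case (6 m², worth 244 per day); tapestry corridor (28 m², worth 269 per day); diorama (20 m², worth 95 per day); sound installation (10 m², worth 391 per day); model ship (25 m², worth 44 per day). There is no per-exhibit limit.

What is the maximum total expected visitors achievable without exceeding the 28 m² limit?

Density check — manuscript case 40.67, sound installation 39.10, tapestry corridor 9.61, diorama 4.75 are the best per m².
A density-first pass picks 4×manuscript case — 976 at 24 m².
The 6 m² tied up in manuscript case is better spent on sound installation — total rises to 1123 (28 m²).
Every other selection either busts 28 m² or fails to beat 1123.

1123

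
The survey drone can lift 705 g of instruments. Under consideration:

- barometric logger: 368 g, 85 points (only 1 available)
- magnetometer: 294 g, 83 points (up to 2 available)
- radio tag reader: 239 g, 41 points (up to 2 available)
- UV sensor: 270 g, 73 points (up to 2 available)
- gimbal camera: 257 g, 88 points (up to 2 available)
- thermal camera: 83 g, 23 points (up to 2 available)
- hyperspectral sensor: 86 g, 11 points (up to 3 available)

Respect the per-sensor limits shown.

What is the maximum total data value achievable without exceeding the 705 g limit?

222

The ratio ordering already packs tightly: 2×gimbal camera + 2×thermal camera, 680 g, 222.
That's the maximum — no swap from here does better than 222.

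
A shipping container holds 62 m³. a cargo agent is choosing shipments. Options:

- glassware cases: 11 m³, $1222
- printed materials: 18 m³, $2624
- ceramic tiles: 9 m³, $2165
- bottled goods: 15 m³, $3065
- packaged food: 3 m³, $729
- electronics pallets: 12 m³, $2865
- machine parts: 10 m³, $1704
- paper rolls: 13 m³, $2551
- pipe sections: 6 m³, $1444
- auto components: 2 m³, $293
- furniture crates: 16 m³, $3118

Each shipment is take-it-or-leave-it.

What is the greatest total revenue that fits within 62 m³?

13386

Ranking by ratio (revenue/m³): packaged food 243.00, pipe sections 240.67, ceramic tiles 240.56.
Greedy by ratio would take ceramic tiles + bottled goods + packaged food + electronics pallets + paper rolls + pipe sections + auto components: 60 m³ used, total 13112.
The 15 m³ tied up in paper rolls and auto components is better spent on furniture crates — total rises to 13386 (61 m³).
Runner-up ceramic tiles + packaged food + electronics pallets + paper rolls + pipe sections + auto components + furniture crates tops out at 13165.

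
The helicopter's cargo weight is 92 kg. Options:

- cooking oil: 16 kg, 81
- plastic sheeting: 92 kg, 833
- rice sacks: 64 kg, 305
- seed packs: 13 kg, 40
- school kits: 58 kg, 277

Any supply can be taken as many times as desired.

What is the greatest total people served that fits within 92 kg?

833

Best packing: plastic sheeting — 92 kg, 833 total.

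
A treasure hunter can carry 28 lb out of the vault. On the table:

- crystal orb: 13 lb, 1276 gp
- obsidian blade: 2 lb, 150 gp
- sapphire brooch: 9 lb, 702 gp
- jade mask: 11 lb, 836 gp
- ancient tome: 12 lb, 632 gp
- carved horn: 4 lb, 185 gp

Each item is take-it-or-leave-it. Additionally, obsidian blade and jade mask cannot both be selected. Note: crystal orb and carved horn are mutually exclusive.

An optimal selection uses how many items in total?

Best achievable value is 2128.
crystal orb + obsidian blade + sapphire brooch hits 2128 at 24 lb.
Every optimal selection uses 3 items.

3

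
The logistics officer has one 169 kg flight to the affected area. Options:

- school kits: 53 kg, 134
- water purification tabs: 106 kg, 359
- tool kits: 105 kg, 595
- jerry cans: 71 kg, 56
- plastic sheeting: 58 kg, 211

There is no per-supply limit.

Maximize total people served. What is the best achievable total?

Tool kits + plastic sheeting uses 163 of the 169 kg and totals 806.
No other feasible combination exceeds 806.

806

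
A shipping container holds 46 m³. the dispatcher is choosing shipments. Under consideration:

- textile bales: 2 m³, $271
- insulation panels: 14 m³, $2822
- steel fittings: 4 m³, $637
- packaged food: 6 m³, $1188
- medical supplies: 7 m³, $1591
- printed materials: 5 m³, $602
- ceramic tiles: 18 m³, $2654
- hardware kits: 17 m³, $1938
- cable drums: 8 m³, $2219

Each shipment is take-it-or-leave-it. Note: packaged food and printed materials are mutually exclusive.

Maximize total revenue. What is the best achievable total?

8883

Taking insulation panels + packaged food + ceramic tiles + cable drums: 46 m³ used, 8883 in revenue.
Next best is textile bales + insulation panels + steel fittings + packaged food + medical supplies + cable drums at 8728 (41 m³) — short by 155.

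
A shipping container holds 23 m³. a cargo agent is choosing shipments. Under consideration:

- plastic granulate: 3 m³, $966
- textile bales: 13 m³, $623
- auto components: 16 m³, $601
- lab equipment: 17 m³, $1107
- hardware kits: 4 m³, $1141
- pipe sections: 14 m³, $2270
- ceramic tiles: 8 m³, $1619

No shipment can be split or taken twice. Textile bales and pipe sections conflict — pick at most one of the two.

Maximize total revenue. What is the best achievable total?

Density check — plastic granulate 322.00, hardware kits 285.25, ceramic tiles 202.38, pipe sections 162.14 are the best per m³.
Taking the top-ratio shipments first gives plastic granulate + hardware kits + ceramic tiles for 3726 (15 m³).
Dropping ceramic tiles frees 8 m³; slotting in pipe sections (14 m³) lifts the total to 4377 at 21 m³.
That's the maximum — no feasible swap from here does better than 4377.

4377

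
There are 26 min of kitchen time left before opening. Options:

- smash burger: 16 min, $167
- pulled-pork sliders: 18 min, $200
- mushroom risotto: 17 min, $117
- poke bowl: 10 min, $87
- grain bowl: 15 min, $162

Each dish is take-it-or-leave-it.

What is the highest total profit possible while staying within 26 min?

Taking the top-ratio dishes first gives pulled-pork sliders for 200 (18 min).
The 18 min tied up in pulled-pork sliders is better spent on smash burger + poke bowl — total rises to 254 (26 min).

254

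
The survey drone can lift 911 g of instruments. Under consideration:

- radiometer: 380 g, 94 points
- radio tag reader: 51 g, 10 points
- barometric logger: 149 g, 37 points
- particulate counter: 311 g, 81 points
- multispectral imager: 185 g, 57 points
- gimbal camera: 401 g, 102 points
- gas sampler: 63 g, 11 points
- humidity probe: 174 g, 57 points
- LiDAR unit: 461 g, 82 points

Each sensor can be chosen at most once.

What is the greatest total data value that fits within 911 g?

Greedy by ratio would take radio tag reader + barometric logger + particulate counter + multispectral imager + humidity probe: 870 g used, total 242.
The 362 g tied up in radio tag reader and particulate counter is better spent on gimbal camera — total rises to 253 (909 g).

253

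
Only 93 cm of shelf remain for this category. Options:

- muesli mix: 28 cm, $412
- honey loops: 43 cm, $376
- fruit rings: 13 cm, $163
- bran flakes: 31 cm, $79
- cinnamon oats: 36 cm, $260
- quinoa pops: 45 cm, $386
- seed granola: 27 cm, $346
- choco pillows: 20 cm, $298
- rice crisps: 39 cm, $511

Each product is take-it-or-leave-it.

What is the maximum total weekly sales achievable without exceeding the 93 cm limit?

Density check — choco pillows 14.90, muesli mix 14.71, rice crisps 13.10, seed granola 12.81 are the best per cm.
The ratio ordering already packs tightly: muesli mix + choco pillows + rice crisps, 87 cm, 1221.

1221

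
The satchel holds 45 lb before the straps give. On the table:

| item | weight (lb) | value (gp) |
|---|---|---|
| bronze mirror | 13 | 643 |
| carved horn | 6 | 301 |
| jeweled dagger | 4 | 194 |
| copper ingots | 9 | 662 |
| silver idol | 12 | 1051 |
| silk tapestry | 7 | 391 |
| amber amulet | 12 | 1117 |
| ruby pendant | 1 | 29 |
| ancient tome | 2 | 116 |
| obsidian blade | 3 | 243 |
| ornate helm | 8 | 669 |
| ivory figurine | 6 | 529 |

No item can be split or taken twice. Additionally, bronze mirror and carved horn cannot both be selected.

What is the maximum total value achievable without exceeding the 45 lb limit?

Filling by ratio: silver idol + amber amulet + ruby pendant + ancient tome + obsidian blade + ornate helm + ivory figurine for 3754, with 1 lb left unused.
Replace ruby pendant and ancient tome with jeweled dagger: the trade gains 49 net, giving 3803 at 45 lb.
The closest alternative, copper ingots + silver idol + amber amulet + ruby pendant + obsidian blade + ornate helm, reaches only 3771.

3803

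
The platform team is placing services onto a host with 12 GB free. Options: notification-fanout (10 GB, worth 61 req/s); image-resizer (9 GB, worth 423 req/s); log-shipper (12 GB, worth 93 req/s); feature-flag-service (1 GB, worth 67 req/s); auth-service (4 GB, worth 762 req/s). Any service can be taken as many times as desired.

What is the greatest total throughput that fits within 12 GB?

3×auth-service uses 12 of the 12 GB and totals 2286.

2286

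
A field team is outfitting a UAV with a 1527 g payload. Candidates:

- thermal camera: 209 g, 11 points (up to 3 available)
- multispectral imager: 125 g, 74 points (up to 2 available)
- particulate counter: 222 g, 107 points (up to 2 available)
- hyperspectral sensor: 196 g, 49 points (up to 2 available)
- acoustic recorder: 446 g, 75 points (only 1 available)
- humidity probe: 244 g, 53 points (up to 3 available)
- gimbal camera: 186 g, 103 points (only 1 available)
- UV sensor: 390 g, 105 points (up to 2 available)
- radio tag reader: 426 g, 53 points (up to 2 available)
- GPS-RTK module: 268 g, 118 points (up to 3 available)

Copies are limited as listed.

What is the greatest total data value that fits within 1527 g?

716

A density-first pass picks 2×multispectral imager + 2×particulate counter + gimbal camera + 2×GPS-RTK module — 701 at 1416 g.
The 186 g tied up in gimbal camera is better spent on GPS-RTK module — total rises to 716 (1498 g).
Every other selection either busts 1527 g or exceeds an availability limit or fails to beat 716.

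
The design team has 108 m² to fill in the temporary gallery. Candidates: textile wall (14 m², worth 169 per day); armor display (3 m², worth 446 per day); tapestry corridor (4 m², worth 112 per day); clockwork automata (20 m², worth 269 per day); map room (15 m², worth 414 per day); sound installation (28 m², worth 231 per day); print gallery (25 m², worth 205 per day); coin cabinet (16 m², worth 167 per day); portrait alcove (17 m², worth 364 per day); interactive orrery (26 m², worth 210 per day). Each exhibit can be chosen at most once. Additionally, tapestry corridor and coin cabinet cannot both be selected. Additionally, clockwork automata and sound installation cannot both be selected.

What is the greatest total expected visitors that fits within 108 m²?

Textile wall + armor display + tapestry corridor + clockwork automata + map room + portrait alcove + interactive orrery uses 99 of the 108 m² and totals 1984.
An exhaustive check of the 1024 subsets confirms 1984.

1984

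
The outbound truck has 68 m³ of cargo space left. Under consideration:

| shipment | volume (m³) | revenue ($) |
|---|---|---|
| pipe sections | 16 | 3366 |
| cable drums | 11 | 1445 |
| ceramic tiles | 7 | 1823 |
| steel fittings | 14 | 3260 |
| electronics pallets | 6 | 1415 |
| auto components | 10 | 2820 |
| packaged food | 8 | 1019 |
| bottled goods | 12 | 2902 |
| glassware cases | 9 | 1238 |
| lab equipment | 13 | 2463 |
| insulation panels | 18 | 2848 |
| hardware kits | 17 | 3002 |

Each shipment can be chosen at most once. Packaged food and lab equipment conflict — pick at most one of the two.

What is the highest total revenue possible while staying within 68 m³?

15586

Density check — auto components 282.00, ceramic tiles 260.43, bottled goods 241.83, electronics pallets 235.83 are the best per m³.
The ratio ordering already packs tightly: pipe sections + ceramic tiles + steel fittings + electronics pallets + auto components + bottled goods, 65 m³, 15586.
Every other selection either busts 68 m³ or breaks a pairing rule or fails to beat 15586.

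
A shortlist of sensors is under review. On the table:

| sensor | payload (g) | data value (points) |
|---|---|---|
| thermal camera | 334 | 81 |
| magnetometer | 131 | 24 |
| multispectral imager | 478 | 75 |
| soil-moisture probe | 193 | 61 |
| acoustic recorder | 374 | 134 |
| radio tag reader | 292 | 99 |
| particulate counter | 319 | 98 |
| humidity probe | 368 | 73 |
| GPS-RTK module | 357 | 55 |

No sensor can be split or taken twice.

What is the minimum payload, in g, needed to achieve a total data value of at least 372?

Minimise g subject to total data value ≥ 372.
soil-moisture probe + acoustic recorder + radio tag reader + particulate counter: 392 data value at 1178 g.
Any bundle with less than 1178 g falls short of 372.

1178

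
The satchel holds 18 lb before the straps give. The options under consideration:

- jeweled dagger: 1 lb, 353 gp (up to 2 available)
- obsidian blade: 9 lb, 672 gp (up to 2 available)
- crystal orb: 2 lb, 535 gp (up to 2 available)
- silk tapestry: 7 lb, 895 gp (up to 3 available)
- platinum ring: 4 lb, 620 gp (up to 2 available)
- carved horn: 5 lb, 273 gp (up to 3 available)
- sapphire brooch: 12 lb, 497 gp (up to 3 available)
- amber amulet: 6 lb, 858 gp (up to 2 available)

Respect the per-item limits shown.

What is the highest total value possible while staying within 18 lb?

3492

By value per lb: jeweled dagger 353.00, crystal orb 267.50, platinum ring 155.00 lead.
A density-first pass picks 2×jeweled dagger + 2×crystal orb + 2×platinum ring — 3016 at 14 lb.
Replace 2×platinum ring with 2×amber amulet: the trade gains 476 net, giving 3492 at 18 lb.
Every other selection either busts 18 lb or exceeds an availability limit or fails to beat 3492.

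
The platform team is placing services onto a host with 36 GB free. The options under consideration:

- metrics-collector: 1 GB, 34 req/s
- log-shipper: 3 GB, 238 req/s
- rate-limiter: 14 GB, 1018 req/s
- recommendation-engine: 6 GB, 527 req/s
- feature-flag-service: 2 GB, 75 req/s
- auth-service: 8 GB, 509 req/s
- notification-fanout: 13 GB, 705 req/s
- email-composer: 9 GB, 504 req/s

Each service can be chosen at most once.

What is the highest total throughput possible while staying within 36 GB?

Filling by ratio: metrics-collector + log-shipper + rate-limiter + recommendation-engine + feature-flag-service + auth-service for 2401, with 2 GB left unused.
Dropping metrics-collector and feature-flag-service and auth-service frees 11 GB; slotting in notification-fanout (13 GB) lifts the total to 2488 at 36 GB.
That's the maximum — no swap from here does better than 2488.

2488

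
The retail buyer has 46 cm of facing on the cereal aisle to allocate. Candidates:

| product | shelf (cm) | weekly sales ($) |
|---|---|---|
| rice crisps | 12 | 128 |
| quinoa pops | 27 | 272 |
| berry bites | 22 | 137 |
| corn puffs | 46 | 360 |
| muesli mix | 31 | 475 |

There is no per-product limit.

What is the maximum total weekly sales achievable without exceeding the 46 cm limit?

603

Best packing: rice crisps + muesli mix — 43 cm, 603 total.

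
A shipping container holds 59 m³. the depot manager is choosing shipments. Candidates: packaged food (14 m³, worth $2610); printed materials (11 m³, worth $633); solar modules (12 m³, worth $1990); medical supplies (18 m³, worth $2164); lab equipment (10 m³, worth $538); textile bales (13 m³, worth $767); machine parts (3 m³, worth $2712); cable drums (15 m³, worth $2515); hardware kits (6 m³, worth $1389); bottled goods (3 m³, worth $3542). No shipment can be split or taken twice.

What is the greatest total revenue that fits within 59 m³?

14932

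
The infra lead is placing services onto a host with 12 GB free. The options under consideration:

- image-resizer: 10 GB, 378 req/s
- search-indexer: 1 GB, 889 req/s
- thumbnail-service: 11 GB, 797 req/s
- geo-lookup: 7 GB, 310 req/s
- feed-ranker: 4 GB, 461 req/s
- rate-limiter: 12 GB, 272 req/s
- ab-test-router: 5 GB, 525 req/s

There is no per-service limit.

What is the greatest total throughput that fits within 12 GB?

10668

Density check — search-indexer 889.00, feed-ranker 115.25, ab-test-router 105.00 are the best per GB.
12×search-indexer uses 12 of the 12 GB and totals 10668.
Every other selection either busts 12 GB or fails to beat 10668.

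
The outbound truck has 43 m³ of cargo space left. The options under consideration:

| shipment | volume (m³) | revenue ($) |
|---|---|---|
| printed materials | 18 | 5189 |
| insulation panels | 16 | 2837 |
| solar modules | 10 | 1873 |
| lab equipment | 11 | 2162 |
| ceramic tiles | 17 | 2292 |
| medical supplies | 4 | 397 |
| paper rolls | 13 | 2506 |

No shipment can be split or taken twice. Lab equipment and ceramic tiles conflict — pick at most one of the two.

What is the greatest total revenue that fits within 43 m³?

9857

Taking printed materials + lab equipment + paper rolls: 42 m³ used, 9857 in revenue.
The closest alternative, printed materials + solar modules + lab equipment + medical supplies, reaches only 9621.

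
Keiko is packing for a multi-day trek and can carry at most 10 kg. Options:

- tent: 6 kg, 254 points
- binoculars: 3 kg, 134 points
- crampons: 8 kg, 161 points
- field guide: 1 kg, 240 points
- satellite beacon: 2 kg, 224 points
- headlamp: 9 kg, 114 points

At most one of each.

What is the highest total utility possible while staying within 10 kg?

A density-first pass picks binoculars + field guide + satellite beacon — 598 at 6 kg.
The 3 kg tied up in binoculars is better spent on tent — total rises to 718 (9 kg).
Next best is tent + binoculars + field guide at 628 (10 kg) — short by 90.

718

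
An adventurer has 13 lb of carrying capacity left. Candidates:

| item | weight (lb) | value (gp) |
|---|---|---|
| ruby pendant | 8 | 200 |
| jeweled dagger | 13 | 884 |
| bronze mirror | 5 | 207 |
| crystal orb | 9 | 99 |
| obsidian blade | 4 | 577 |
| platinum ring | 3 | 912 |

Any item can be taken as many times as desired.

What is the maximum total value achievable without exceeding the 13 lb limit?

Density check — platinum ring 304.00, obsidian blade 144.25, jeweled dagger 68.00, bronze mirror 41.40 are the best per lb.
Best packing: 4×platinum ring — 12 lb, 3648 total.
The spare 1 lb is too small for any remaining item, and no exchange beats 3648.

3648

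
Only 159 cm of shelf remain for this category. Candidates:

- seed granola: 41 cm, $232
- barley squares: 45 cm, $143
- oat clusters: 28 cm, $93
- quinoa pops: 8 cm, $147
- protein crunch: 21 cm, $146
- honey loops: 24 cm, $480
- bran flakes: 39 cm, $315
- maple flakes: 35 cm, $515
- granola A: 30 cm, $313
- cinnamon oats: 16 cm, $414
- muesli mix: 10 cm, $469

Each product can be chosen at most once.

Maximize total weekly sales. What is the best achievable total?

2506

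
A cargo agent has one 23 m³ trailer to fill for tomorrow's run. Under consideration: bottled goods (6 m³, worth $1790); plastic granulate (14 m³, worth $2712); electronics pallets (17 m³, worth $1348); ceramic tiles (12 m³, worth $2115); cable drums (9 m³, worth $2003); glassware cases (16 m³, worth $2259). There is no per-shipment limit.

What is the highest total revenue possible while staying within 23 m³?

Greedy by ratio would take 3×bottled goods: 18 m³ used, total 5370.
The 6 m³ tied up in bottled goods is better spent on cable drums — total rises to 5583 (21 m³).
The spare 2 m³ is too small for any remaining shipment, and no exchange beats 5583.

5583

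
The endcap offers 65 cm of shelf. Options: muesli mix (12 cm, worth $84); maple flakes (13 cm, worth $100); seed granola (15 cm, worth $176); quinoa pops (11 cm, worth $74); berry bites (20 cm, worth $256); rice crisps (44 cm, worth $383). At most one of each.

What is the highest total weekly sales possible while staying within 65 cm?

639

Filling by ratio: muesli mix + maple flakes + seed granola + berry bites for 616, with 5 cm left unused.
Dropping muesli mix and maple flakes and seed granola frees 40 cm; slotting in rice crisps (44 cm) lifts the total to 639 at 64 cm.
The spare 1 cm is too small for any remaining product, and no exchange beats 639.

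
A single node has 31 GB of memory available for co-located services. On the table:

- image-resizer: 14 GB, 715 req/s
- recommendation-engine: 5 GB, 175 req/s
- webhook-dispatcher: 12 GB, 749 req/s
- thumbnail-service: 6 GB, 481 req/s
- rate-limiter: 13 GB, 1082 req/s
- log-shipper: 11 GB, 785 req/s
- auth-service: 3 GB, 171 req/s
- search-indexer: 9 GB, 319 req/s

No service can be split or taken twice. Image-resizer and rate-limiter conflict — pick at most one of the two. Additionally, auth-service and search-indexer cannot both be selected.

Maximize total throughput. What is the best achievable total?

2348

Best packing: thumbnail-service + rate-limiter + log-shipper — 30 GB, 2348 total.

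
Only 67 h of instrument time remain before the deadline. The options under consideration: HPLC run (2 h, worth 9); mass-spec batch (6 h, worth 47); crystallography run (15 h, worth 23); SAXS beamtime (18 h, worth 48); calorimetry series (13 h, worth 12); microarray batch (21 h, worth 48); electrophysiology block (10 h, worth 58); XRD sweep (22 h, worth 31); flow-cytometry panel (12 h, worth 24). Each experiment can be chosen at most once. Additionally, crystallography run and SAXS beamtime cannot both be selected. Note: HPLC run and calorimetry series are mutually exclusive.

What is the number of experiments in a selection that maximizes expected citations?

5

The maximum expected citations within 67 h is 225.
For example mass-spec batch + SAXS beamtime + microarray batch + electrophysiology block + flow-cytometry panel achieves it, using 67 h.
Every optimal selection uses 5 experiments.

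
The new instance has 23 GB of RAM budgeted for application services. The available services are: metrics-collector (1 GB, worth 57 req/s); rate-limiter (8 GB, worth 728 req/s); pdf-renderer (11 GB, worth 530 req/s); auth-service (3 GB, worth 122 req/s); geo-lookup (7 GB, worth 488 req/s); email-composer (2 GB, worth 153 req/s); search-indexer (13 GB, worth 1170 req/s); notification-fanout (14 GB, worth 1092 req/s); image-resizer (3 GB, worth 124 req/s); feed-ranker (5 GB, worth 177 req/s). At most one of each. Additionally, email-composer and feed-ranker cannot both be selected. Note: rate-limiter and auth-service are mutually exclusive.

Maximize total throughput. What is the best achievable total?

2051

Ranking by ratio (throughput/GB): rate-limiter 91.00, search-indexer 90.00, notification-fanout 78.00, email-composer 76.50.
The ratio ordering already packs tightly: rate-limiter + email-composer + search-indexer, 23 GB, 2051.
An exhaustive check of the 1024 subsets confirms 2051.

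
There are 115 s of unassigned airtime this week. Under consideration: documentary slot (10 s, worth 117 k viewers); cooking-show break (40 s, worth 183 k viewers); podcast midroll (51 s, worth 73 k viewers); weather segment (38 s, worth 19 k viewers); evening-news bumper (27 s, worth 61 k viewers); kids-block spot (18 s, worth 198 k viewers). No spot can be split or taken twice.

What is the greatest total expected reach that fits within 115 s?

559

Ranking by ratio (expected reach/s): documentary slot 11.70, kids-block spot 11.00, cooking-show break 4.58.
The ratio ordering already packs tightly: documentary slot + cooking-show break + evening-news bumper + kids-block spot, 95 s, 559.
Nothing else within 115 s beats 559.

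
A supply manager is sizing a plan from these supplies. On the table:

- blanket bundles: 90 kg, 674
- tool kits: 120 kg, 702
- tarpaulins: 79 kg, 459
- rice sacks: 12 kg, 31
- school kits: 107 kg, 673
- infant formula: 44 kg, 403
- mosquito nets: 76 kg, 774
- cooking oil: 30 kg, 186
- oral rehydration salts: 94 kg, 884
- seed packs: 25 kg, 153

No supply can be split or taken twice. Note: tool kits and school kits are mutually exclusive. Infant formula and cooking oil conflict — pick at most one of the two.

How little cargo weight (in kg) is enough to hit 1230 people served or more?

138

Need the lightest bundle worth ≥ 1230.
infant formula + oral rehydration salts: 1287 people served at 138 kg.
Any bundle with less than 138 kg falls short of 1230.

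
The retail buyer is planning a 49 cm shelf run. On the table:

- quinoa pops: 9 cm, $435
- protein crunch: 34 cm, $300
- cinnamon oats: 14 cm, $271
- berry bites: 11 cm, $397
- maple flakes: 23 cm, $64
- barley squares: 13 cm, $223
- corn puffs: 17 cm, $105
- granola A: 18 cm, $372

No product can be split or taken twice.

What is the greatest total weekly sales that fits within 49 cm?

The ratio heuristic lands on quinoa pops + berry bites + granola A (1204) but leaves 11 cm idle.
The 18 cm tied up in granola A is better spent on cinnamon oats + barley squares — total rises to 1326 (47 cm).
That's the maximum — no swap from here does better than 1326.

1326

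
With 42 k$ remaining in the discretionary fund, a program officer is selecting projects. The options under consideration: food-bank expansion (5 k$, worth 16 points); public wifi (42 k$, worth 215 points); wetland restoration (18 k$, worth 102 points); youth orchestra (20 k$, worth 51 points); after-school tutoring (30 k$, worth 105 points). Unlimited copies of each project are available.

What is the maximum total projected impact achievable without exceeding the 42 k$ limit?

220

Ranking by ratio (projected impact/k$): wetland restoration 5.67, public wifi 5.12, after-school tutoring 3.50, food-bank expansion 3.20.
Best packing: food-bank expansion + 2×wetland restoration — 41 k$, 220 total.
The spare 1 k$ is too small for any remaining project, and no exchange beats 220.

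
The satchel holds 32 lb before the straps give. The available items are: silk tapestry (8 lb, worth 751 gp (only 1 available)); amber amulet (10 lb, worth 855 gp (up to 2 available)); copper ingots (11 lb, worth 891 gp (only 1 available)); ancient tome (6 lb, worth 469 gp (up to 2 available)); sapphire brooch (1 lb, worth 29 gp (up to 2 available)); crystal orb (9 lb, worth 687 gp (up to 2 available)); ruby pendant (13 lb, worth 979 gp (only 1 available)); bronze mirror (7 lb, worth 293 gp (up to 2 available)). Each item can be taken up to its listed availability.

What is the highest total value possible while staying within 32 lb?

2648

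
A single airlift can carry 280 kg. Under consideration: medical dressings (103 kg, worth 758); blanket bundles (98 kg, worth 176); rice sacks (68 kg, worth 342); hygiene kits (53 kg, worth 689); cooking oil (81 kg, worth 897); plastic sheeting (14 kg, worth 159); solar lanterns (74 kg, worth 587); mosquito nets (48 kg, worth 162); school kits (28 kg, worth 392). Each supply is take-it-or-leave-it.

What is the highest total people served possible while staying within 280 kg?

2895

Taking the top-ratio supplies first gives hygiene kits + cooking oil + plastic sheeting + solar lanterns + school kits for 2724 (250 kg).
Replace solar lanterns with medical dressings: the trade gains 171 net, giving 2895 at 279 kg.
The closest alternative, medical dressings + hygiene kits + cooking oil + school kits, reaches only 2736.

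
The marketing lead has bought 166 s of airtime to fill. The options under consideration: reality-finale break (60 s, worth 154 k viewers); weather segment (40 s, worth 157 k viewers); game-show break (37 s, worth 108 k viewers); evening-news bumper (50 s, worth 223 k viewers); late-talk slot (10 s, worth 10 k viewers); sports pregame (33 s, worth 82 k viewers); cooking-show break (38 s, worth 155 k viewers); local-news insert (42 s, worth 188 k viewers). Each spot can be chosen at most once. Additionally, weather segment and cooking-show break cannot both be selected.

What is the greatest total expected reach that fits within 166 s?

650

Density check — local-news insert 4.48, evening-news bumper 4.46, cooking-show break 4.08 are the best per s.
The ratio heuristic lands on evening-news bumper + sports pregame + cooking-show break + local-news insert (648) but leaves 3 s idle.
Dropping cooking-show break frees 38 s; slotting in weather segment (40 s) lifts the total to 650 at 165 s.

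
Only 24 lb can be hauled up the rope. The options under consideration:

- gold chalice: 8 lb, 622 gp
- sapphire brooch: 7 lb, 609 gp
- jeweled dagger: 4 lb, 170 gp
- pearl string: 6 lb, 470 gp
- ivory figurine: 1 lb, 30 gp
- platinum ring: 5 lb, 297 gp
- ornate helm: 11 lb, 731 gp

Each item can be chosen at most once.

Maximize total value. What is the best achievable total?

Greedy by ratio would take gold chalice + sapphire brooch + pearl string + ivory figurine: 22 lb used, total 1731.
Dropping gold chalice and ivory figurine frees 9 lb; slotting in ornate helm (11 lb) lifts the total to 1810 at 24 lb.
Nothing else within 24 lb beats 1810.

1810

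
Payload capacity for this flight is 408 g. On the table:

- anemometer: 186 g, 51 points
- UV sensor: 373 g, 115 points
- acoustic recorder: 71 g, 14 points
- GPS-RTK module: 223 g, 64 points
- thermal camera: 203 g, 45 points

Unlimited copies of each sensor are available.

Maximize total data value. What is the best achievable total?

The ratio ordering already packs tightly: UV sensor, 373 g, 115.
No other feasible combination exceeds 115.

115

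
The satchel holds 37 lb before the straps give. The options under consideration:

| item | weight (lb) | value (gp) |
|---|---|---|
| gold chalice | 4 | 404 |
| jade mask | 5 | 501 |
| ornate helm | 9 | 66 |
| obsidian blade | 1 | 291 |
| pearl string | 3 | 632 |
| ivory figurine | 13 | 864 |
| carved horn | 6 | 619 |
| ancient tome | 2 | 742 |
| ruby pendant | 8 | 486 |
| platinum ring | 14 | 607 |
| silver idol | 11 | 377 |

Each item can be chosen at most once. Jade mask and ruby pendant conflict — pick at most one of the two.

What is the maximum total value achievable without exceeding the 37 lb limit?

4053

Best packing: gold chalice + jade mask + obsidian blade + pearl string + ivory figurine + carved horn + ancient tome — 34 lb, 4053 total.
The closest alternative, gold chalice + obsidian blade + pearl string + ivory figurine + carved horn + ancient tome + ruby pendant, reaches only 4038.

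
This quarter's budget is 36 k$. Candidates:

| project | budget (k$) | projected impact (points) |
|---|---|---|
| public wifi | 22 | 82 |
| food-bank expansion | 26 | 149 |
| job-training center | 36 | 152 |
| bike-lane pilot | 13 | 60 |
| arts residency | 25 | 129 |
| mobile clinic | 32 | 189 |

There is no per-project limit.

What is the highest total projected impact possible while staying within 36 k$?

189

Density check — mobile clinic 5.91, food-bank expansion 5.73, arts residency 5.16, bike-lane pilot 4.62 are the best per k$.
Mobile clinic uses 32 of the 36 k$ and totals 189.
That's the maximum — no swap from here does better than 189.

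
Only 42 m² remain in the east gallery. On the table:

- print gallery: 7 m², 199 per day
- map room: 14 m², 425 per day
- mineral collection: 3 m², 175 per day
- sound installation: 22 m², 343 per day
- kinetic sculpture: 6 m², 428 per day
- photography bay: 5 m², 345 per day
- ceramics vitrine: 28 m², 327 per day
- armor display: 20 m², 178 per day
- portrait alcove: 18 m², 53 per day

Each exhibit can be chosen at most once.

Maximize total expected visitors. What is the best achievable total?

1572

Density check — kinetic sculpture 71.33, photography bay 69.00, mineral collection 58.33 are the best per m².
Taking print gallery + map room + mineral collection + kinetic sculpture + photography bay: 35 m² used, 1572 in expected visitors.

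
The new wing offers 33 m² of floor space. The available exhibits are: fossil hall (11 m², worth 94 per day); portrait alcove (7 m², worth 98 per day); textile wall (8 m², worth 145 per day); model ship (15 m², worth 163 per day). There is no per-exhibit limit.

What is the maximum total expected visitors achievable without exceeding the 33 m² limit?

4×textile wall uses 32 of the 33 m² and totals 580.
That's the maximum — no swap from here does better than 580.

580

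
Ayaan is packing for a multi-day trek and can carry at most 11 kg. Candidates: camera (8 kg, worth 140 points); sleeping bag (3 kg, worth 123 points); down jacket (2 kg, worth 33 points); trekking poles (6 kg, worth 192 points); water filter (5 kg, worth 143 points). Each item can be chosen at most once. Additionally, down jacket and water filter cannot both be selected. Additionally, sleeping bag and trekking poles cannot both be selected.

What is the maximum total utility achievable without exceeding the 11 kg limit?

335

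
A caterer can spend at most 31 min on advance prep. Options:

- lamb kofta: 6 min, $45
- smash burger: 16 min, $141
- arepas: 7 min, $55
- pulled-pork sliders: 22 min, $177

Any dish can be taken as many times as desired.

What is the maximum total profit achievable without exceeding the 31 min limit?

Ranking by ratio (profit/min): smash burger 8.81, pulled-pork sliders 8.05, arepas 7.86.
The ratio ordering already packs tightly: smash burger + 2×arepas, 30 min, 251.

251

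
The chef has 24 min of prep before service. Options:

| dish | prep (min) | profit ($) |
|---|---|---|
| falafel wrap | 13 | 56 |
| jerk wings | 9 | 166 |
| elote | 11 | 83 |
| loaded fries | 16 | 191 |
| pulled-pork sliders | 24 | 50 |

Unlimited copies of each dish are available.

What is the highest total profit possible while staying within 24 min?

332

2×jerk wings uses 18 of the 24 min and totals 332.
No other feasible combination exceeds 332.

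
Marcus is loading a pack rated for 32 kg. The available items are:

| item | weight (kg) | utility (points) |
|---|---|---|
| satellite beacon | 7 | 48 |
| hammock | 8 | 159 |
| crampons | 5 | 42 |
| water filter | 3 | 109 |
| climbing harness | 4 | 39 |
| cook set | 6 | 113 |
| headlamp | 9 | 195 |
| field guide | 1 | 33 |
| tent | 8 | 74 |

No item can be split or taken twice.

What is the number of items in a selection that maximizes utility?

6

Optimal total is 651.
One optimal bundle: hammock + crampons + water filter + cook set + headlamp + field guide (32 kg).
Any selection reaching 651 contains exactly 6 items.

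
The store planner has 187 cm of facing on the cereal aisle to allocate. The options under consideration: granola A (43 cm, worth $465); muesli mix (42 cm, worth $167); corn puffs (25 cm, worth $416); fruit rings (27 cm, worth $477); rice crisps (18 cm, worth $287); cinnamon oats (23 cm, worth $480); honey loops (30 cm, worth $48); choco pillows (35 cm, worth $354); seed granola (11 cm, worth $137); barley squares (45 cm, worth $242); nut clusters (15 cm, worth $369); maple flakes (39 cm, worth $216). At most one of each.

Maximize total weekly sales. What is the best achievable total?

2848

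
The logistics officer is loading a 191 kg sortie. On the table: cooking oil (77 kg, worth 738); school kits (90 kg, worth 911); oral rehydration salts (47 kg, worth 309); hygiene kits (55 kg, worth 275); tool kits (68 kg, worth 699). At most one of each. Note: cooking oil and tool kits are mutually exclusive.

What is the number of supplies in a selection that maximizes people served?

2

The maximum people served within 191 kg is 1649.
cooking oil + school kits hits 1649 at 167 kg.
Every optimal selection uses 2 supplies.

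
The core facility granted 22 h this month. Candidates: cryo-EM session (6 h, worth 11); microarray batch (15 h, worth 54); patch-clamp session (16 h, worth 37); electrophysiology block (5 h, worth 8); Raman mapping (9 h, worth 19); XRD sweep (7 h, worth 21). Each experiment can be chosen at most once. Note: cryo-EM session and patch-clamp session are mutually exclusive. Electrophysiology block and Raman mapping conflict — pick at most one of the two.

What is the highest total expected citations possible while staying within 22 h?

75

Ranking by ratio (expected citations/h): microarray batch 3.60, XRD sweep 3.00, patch-clamp session 2.31, Raman mapping 2.11.
The ratio ordering already packs tightly: microarray batch + XRD sweep, 22 h, 75.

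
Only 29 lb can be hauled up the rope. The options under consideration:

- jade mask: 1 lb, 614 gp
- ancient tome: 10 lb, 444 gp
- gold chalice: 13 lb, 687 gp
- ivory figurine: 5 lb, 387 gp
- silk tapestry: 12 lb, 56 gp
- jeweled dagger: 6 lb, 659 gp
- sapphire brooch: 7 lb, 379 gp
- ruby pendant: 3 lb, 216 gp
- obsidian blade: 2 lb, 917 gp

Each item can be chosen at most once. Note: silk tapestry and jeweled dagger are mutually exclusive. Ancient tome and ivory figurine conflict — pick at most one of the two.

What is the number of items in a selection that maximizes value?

The maximum value within 29 lb is 3264.
For example jade mask + gold chalice + ivory figurine + jeweled dagger + obsidian blade achieves it, using 27 lb.
Every optimal selection uses 5 items.

5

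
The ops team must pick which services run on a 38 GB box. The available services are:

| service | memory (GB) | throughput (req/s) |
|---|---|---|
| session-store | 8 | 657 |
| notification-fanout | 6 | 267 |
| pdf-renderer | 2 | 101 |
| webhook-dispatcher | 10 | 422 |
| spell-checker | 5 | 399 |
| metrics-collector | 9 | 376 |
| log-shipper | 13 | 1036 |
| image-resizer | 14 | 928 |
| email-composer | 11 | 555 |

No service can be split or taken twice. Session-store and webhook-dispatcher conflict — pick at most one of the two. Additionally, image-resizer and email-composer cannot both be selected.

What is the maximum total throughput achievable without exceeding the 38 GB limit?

2722

Ranking by ratio (throughput/GB): session-store 82.12, spell-checker 79.80, log-shipper 79.69, image-resizer 66.29.
Taking the top-ratio services first gives session-store + notification-fanout + pdf-renderer + spell-checker + log-shipper for 2460 (34 GB).
Replace notification-fanout and spell-checker with image-resizer: the trade gains 262 net, giving 2722 at 37 GB.
Nothing else feasible within 38 GB beats 2722.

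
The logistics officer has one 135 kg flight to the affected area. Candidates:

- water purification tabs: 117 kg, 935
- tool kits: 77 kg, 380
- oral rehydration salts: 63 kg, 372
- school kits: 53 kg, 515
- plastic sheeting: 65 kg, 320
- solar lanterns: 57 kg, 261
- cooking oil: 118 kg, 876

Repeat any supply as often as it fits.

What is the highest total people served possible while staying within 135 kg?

1030

The ratio ordering already packs tightly: 2×school kits, 106 kg, 1030.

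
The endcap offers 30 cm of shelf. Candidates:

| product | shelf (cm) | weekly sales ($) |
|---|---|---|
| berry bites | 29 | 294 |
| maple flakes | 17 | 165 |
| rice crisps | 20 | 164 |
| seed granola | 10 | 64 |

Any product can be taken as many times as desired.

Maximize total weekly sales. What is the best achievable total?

Taking berry bites: 29 cm used, 294 in weekly sales.
No other feasible combination exceeds 294.

294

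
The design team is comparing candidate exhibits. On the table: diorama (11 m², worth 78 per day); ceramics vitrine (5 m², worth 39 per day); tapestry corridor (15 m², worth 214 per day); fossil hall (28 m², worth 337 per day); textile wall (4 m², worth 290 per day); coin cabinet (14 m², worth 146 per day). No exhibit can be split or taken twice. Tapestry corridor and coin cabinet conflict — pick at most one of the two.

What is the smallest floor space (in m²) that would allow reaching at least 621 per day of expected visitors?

32

Look for the lowest-floor combination reaching 621.
Taking fossil hall + textile wall gives 627 (≥ 621) for 32 m².
Below 32 m² the best achievable stays under 621.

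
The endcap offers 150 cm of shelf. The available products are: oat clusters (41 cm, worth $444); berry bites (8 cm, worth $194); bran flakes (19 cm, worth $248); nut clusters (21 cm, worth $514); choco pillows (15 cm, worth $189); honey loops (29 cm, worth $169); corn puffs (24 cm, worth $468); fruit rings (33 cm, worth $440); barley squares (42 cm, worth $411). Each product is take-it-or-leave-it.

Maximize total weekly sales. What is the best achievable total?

2308

The ratio heuristic lands on berry bites + bran flakes + nut clusters + choco pillows + honey loops + corn puffs + fruit rings (2222) but leaves 1 cm idle.
Dropping choco pillows and honey loops frees 44 cm; slotting in oat clusters (41 cm) lifts the total to 2308 at 146 cm.
Runner-up berry bites + bran flakes + nut clusters + corn puffs + fruit rings + barley squares tops out at 2275.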